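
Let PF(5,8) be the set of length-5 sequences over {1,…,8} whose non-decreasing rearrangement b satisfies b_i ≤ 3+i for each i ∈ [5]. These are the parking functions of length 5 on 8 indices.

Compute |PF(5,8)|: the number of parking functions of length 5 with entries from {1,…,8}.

26244

Count = (8+1−5)·(8+1)^{5−1} = 4·6561 = 26244 (Konheim–Weiss)
One tuple (6,5,7,3,1) → sorted (1,3,5,6,7): b_i ≤ 3+i ∀i, a PF.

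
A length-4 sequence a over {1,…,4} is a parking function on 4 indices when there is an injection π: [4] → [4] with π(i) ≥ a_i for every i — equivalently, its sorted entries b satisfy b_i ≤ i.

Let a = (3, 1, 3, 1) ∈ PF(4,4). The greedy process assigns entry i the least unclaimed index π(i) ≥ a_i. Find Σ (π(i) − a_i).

Σπ(i) = 1+…+4 = 10; Σa = 3+1+3+1 = 8; disp = 10−8 = 2.

2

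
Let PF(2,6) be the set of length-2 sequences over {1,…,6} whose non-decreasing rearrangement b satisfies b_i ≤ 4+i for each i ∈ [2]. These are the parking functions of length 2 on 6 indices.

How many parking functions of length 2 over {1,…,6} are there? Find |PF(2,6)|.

35

|PF| = (6−2+1)·(6+1)^(2−1) = 5×7 = 35 (Pollak)
Example (2,3) → sorted (2,3): b_i ≤ 4+i ∀i, a PF.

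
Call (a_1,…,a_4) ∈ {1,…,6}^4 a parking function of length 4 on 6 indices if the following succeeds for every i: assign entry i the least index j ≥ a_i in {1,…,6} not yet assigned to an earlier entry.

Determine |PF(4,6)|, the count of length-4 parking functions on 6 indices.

1029

|PF| = (6+1−4)·(6+1)^{4−1} = 3·343 = 1029
Check (3,6,1,5) → sorted (1,3,5,6): b_i ≤ 2+i ∀i, a PF.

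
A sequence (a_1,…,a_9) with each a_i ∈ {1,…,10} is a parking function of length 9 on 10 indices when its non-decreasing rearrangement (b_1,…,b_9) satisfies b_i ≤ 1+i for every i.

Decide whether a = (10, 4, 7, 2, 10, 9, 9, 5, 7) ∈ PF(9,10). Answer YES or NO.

NO

Sorted: b = (2, 4, 5, 7, 7, 9, 9, 10, 10).
  b_1=2 ≤ 2
  b_2=4 > 3
  fails at i=2 ⇒ NO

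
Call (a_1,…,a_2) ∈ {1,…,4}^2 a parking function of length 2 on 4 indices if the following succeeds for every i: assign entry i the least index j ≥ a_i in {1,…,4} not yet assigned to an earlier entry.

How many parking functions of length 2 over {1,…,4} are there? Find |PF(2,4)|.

Count = (5−2)·5^(2−1) = 3·5 = 15 (Konheim–Weiss)
E.g. (1,3) → sorted (1,3): b_i ≤ 2+i ∀i, a PF.

15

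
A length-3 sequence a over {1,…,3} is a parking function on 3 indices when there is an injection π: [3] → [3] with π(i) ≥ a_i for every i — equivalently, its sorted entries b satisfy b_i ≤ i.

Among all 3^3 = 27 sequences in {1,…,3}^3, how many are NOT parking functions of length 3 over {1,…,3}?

|PF| = (3+1−3)·(3+1)^{3−1} = 1×16 = 16 [KW]
E.g. (3,3,3) → sorted (3,3,3): b_1=3>1, not a PF.
3^3 − 16 = 27 − 16 = 11

11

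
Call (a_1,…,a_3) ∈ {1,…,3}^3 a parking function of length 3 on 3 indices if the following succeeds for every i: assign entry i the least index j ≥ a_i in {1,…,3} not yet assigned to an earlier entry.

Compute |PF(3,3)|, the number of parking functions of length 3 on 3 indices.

16

|PF| = (3−3+1)·(3+1)^(3−1) = 1·16 = 16 (Pollak)
Check (2,1,3) → sorted (1,2,3): b_i ≤ i ∀i, a PF.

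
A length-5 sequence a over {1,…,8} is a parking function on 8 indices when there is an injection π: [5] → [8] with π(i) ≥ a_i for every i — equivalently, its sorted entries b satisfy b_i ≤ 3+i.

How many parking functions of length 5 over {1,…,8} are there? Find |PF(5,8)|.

|PF(5,8)| = 4·9^4 = 4×6561 = 26244 (Konheim–Weiss)
Example (6,2,7,4,2) → sorted (2,2,4,6,7): b_i ≤ 3+i ∀i, a PF.

26244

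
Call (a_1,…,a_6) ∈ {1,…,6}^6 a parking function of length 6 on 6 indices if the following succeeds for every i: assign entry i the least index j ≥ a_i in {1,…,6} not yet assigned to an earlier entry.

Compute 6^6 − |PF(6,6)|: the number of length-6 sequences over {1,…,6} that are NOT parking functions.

29849

Count = (7−6)·7^(6−1) = 1 · 16807 = 16807 (Pollak)
Example (3,4,5,6,6,4) → sorted (3,4,4,5,6,6): b_1=3>1, not a PF.
So 46656 − 16807 = 29849 fail.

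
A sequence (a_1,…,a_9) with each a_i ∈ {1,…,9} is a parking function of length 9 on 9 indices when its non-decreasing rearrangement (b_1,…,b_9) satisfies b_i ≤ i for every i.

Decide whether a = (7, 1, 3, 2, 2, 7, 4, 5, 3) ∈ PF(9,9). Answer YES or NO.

Sorted: b = (1, 2, 2, 3, 3, 4, 5, 7, 7).
  b_1=1 ≤ 1
  b_2=2 ≤ 2
  b_3=2 ≤ 3
  b_4=3 ≤ 4
  b_5=3 ≤ 5
  b_6=4 ≤ 6
  b_7=5 ≤ 7
  b_8=7 ≤ 8
  b_9=7 ≤ 9
All bounds hold ⇒ YES

YES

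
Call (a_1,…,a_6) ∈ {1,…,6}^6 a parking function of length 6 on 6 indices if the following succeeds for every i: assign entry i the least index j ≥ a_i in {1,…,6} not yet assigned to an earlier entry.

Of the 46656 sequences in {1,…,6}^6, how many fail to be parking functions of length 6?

|PF(6,6)| = (6−6+1)·(6+1)^(6−1) = 1·16807 = 16807 [KW]
One tuple (3,4,6,6,6,4) → sorted (3,4,4,6,6,6): b_1=3>1, not a PF.
So 46656 − 16807 = 29849 fail.

29849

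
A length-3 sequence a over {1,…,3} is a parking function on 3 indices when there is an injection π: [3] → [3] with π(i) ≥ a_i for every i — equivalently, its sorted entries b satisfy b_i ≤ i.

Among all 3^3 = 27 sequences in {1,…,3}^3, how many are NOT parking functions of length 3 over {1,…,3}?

11

|PF(3,3)| = 1·4^2 = 1×16 = 16 (Pollak)
Check (3,3,2) → sorted (2,3,3): b_1=2>1, not a PF.
So 27 − 16 = 11 fail.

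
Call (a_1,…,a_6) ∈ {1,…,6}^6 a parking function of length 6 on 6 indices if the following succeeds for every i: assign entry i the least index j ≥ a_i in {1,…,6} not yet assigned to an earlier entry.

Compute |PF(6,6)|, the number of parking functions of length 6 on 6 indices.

16807

#PF = (7−6)·7^(6−1) = 1×16807 = 16807 (Pollak)
One tuple (3,1,3,2,2,3) → sorted (1,2,2,3,3,3): b_i ≤ i ∀i, a PF.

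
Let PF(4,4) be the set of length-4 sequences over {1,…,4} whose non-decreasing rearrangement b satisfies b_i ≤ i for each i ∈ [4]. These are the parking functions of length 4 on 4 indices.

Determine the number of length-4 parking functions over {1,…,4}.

125

|PF(4,4)| = (4+1−4)·(4+1)^{4−1} = 1 · 125 = 125 (Konheim–Weiss)
Check (1,2,4,3) → sorted (1,2,3,4): b_i ≤ i ∀i, a PF.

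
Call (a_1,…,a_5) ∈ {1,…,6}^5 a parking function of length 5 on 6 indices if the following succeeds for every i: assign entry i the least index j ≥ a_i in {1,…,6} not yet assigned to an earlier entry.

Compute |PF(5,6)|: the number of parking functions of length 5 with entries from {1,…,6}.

|PF(5,6)| = (6+1−5)·(6+1)^{5−1} = 2·2401 = 4802 (Pollak)
Example (5,3,1,1,6) → sorted (1,1,3,5,6): b_i ≤ 1+i ∀i, a PF.

4802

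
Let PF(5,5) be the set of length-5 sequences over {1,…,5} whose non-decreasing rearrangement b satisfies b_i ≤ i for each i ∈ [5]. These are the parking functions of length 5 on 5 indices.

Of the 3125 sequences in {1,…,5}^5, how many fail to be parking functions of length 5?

|PF| = (6−5)·6^(5−1) = 1 · 1296 = 1296 [KW]
Check (4,3,5,3,2) → sorted (2,3,3,4,5): b_1=2>1, not a PF.
So 3125 − 1296 = 1829 fail.

1829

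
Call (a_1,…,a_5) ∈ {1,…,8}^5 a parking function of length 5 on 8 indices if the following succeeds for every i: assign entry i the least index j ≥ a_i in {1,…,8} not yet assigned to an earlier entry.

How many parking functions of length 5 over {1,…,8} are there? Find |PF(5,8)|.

|PF(5,8)| = (8−5+1)·(8+1)^(5−1) = 4 · 6561 = 26244 [KW]
Example (5,3,6,1,6) → sorted (1,3,5,6,6): b_i ≤ 3+i ∀i, a PF.

26244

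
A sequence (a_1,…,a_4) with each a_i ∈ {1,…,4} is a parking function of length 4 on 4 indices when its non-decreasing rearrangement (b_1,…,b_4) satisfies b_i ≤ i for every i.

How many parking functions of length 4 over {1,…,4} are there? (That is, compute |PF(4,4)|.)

125

#PF = (5−4)·5^(4−1) = 1·125 = 125 (Pollak)
Example (4,3,1,1) → sorted (1,1,3,4): b_i ≤ i ∀i, a PF.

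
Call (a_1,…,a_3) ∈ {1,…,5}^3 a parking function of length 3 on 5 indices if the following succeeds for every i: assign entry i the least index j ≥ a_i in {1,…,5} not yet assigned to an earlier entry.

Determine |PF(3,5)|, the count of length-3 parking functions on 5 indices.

Count = (6−3)·6^(3−1) = 3×36 = 108 (Konheim–Weiss)
E.g. (4,2,3) → sorted (2,3,4): b_i ≤ 2+i ∀i, a PF.

108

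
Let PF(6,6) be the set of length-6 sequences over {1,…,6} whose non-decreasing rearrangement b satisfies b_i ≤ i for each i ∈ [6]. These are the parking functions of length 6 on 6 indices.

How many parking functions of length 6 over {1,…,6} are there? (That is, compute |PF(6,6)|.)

|PF| = (6+1−6)·(6+1)^{6−1} = 1×16807 = 16807 (Pollak)
E.g. (5,1,2,2,3,6) → sorted (1,2,2,3,5,6): b_i ≤ i ∀i, a PF.

16807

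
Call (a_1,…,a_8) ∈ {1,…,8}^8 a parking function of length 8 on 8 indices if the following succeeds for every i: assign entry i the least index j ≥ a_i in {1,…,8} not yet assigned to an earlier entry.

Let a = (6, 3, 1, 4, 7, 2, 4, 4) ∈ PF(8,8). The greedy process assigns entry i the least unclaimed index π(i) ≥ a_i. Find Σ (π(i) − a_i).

5

Σπ = 8·9/2 = 36 (π permutes [8]); Σa = 6+3+1+4+7+2+4+4 = 31; disp = 36−31 = 5.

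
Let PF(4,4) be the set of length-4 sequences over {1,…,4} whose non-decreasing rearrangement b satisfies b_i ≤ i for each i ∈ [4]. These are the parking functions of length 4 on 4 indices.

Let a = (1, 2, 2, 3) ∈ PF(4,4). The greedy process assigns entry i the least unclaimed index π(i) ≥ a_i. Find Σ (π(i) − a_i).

Σπ = 10 ({1..4} each once); Σa = 1+2+2+3 = 8; disp = 10−8 = 2.

2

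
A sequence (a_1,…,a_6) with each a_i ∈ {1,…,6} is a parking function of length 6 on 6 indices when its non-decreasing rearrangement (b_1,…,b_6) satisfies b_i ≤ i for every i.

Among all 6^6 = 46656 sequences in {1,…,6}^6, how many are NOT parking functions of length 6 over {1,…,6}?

29849

Count = 1·7^5 = 1×16807 = 16807 [KW]
Check (5,5,4,5,6,4) → sorted (4,4,5,5,5,6): b_1=4>1, not a PF.
So 46656 − 16807 = 29849 fail.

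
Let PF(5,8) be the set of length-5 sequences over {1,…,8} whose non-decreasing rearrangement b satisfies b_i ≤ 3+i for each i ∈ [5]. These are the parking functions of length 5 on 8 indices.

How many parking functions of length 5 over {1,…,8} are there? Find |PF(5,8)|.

26244

|PF| = (8−5+1)·(8+1)^(5−1) = 4·6561 = 26244 (Pollak)
Example (3,6,7,4,4) → sorted (3,4,4,6,7): b_i ≤ 3+i ∀i, a PF.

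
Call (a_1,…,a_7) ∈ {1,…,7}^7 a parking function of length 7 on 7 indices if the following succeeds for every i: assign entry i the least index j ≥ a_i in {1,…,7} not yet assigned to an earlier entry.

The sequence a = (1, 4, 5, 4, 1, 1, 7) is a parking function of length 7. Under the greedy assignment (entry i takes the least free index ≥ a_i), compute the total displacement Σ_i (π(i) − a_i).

5

Σπ(i) = 1+…+7 = 28; Σa = 1+4+5+4+1+1+7 = 23; disp = 28−23 = 5.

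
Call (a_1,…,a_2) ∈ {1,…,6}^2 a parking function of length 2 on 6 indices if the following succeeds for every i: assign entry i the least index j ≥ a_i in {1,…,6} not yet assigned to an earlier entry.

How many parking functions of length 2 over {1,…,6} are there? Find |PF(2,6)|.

35

|PF(2,6)| = 5·7^1 = 5·7 = 35
Check (5,4) → sorted (4,5): b_i ≤ 4+i ∀i, a PF.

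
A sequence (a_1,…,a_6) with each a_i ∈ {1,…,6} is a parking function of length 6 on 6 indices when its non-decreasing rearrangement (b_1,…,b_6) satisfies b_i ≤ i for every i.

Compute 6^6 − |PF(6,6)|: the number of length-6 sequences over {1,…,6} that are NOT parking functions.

29849

|PF(6,6)| = 1·7^5 = 1×16807 = 16807 (Konheim–Weiss)
One tuple (5,5,6,4,4,4) → sorted (4,4,4,5,5,6): b_1=4>1, not a PF.
6^6 − 16807 = 46656 − 16807 = 29849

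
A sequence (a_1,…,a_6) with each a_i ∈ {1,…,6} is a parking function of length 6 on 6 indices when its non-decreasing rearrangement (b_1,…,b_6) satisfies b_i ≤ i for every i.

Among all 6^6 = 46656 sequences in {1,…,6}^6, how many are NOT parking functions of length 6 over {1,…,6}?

#PF = (7−6)·7^(6−1) = 1 · 16807 = 16807 (Konheim–Weiss)
One tuple (2,4,2,2,2,4) → sorted (2,2,2,2,4,4): b_1=2>1, not a PF.
6^6 − 16807 = 46656 − 16807 = 29849

29849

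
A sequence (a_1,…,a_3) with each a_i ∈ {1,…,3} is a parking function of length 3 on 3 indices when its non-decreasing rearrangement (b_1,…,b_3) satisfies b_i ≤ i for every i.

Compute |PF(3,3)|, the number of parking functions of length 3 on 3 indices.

16

#PF = (3+1−3)·(3+1)^{3−1} = 1 · 16 = 16
Check (2,2,1) → sorted (1,2,2): b_i ≤ i ∀i, a PF.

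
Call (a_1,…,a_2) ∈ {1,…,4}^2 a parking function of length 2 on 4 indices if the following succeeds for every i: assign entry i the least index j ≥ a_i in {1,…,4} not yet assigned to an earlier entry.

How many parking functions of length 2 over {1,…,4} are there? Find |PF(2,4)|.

#PF = (4−2+1)·(4+1)^(2−1) = 3·5 = 15
Example (4,2) → sorted (2,4): b_i ≤ 2+i ∀i, a PF.

15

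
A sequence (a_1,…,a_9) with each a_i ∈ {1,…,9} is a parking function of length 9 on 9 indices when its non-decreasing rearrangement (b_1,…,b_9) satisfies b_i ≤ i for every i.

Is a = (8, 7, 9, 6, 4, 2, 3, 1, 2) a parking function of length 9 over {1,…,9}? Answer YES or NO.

YES

Order a: b = (1, 2, 2, 3, 4, 6, 7, 8, 9).
  b_1=1 ≤ 1
  b_2=2 ≤ 2
  b_3=2 ≤ 3
  b_4=3 ≤ 4
  b_5=4 ≤ 5
  b_6=6 ≤ 6
  b_7=7 ≤ 7
  b_8=8 ≤ 8
  b_9=9 ≤ 9
All bounds hold ⇒ YES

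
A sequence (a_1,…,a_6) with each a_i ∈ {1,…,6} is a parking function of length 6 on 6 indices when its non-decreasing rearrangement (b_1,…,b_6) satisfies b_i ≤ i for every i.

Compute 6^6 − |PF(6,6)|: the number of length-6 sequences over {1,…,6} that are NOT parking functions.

|PF(6,6)| = (6−6+1)·(6+1)^(6−1) = 1×16807 = 16807 (Pollak)
One tuple (5,5,6,3,3,4) → sorted (3,3,4,5,5,6): b_1=3>1, not a PF.
Total 46656; non-PF = 46656−16807 = 29849

29849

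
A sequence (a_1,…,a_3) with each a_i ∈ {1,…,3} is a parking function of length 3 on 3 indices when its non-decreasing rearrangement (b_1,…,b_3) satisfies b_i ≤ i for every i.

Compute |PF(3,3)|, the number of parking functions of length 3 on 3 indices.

16

#PF = (3+1−3)·(3+1)^{3−1} = 1×16 = 16 [KW]
One tuple (1,1,3) → sorted (1,1,3): b_i ≤ i ∀i, a PF.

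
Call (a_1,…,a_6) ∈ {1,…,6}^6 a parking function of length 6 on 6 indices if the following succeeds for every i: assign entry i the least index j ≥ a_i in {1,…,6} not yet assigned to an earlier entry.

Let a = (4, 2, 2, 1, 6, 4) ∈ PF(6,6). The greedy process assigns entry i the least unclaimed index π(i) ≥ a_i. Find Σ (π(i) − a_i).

2

Σπ = 6·7/2 = 21 (π permutes [6]); Σa = 4+2+2+1+6+4 = 19; disp = 21−19 = 2.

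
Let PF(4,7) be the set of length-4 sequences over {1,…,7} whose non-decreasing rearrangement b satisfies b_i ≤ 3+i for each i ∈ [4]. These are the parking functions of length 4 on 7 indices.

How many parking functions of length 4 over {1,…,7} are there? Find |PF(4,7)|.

|PF| = 4·8^3 = 4×512 = 2048
Check (3,1,4,4) → sorted (1,3,4,4): b_i ≤ 3+i ∀i, a PF.

2048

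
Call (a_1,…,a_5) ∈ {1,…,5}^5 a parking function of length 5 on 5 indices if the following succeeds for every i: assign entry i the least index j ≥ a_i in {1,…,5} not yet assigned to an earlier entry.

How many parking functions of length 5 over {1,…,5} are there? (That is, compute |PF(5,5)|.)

1296

Count = 1·6^4 = 1·1296 = 1296 [KW]
E.g. (4,1,4,1,2) → sorted (1,1,2,4,4): b_i ≤ i ∀i, a PF.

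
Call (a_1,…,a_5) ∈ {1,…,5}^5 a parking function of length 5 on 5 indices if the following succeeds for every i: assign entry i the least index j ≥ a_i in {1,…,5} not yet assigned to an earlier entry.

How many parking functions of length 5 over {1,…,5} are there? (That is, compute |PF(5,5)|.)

1296

#PF = (5+1−5)·(5+1)^{5−1} = 1×1296 = 1296 (Pollak)
Example (2,1,1,4,4) → sorted (1,1,2,4,4): b_i ≤ i ∀i, a PF.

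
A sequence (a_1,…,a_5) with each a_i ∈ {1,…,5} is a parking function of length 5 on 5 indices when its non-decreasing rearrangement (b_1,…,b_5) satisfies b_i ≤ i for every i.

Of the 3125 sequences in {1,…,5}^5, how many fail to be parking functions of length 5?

1829

|PF(5,5)| = (5+1−5)·(5+1)^{5−1} = 1 · 1296 = 1296
E.g. (2,5,4,1,5) → sorted (1,2,4,5,5): b_3=4>3, not a PF.
Total 3125; non-PF = 3125−1296 = 1829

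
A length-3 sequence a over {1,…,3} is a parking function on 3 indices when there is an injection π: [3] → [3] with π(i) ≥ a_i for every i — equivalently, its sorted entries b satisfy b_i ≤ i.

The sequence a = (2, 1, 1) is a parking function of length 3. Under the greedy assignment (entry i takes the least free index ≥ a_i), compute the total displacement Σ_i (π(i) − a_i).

Σπ = 3·4/2 = 6 (π permutes [3]); Σa = 2+1+1 = 4; disp = 6−4 = 2.

2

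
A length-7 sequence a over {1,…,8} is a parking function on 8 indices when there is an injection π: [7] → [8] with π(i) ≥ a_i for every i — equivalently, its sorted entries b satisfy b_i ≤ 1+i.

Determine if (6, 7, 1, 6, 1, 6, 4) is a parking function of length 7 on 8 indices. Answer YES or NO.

NO

Sorted: b = (1, 1, 4, 6, 6, 6, 7).
  b_1=1 ≤ 2
  b_2=1 ≤ 3
  b_3=4 ≤ 4
  b_4=6 > 5
  fails at i=4 ⇒ NO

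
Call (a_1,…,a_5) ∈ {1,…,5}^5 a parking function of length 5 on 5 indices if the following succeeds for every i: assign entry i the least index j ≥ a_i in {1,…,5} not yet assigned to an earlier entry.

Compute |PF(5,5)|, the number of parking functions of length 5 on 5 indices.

|PF| = 1·6^4 = 1 · 1296 = 1296 (Pollak)
Check (2,1,1,4,3) → sorted (1,1,2,3,4): b_i ≤ i ∀i, a PF.

1296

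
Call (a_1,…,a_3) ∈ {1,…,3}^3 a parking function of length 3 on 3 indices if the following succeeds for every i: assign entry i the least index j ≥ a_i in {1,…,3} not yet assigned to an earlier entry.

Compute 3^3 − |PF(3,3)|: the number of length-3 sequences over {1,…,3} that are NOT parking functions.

#PF = 1·4^2 = 1×16 = 16
Example (3,3,1) → sorted (1,3,3): b_2=3>2, not a PF.
So 27 − 16 = 11 fail.

11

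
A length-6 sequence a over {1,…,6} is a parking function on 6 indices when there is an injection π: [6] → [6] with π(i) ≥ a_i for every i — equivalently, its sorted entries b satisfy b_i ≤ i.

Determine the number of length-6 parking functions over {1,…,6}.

16807

|PF| = (7−6)·7^(6−1) = 1×16807 = 16807 [KW]
Check (2,4,6,3,5,1) → sorted (1,2,3,4,5,6): b_i ≤ i ∀i, a PF.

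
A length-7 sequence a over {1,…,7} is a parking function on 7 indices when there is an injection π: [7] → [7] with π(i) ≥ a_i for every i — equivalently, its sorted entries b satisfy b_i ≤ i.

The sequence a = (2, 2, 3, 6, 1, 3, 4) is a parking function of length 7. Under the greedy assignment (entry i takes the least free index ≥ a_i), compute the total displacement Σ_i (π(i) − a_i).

Σπ = 28 ({1..7} each once); Σa = 2+2+3+6+1+3+4 = 21; disp = 28−21 = 7.

7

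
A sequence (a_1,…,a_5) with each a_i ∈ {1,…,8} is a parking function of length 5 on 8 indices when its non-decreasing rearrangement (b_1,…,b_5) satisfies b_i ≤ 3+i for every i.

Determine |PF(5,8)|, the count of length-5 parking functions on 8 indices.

Count = (9−5)·9^(5−1) = 4·6561 = 26244
E.g. (8,7,4,2,1) → sorted (1,2,4,7,8): b_i ≤ 3+i ∀i, a PF.

26244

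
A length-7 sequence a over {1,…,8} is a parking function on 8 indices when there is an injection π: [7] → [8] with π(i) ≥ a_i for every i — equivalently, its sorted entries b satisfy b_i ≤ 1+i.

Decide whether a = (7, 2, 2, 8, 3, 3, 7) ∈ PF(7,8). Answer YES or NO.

Sorted: b = (2, 2, 3, 3, 7, 7, 8).
  b_1=2 ≤ 2
  b_2=2 ≤ 3
  b_3=3 ≤ 4
  b_4=3 ≤ 5
  b_5=7 > 6
  fails at i=5 ⇒ NO

NO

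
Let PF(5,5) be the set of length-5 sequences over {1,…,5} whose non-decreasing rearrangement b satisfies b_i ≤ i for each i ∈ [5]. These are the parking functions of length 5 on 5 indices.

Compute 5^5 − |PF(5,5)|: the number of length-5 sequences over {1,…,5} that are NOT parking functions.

|PF(5,5)| = (5+1−5)·(5+1)^{5−1} = 1·1296 = 1296
One tuple (2,5,5,2,3) → sorted (2,2,3,5,5): b_1=2>1, not a PF.
5^5 − 1296 = 3125 − 1296 = 1829

1829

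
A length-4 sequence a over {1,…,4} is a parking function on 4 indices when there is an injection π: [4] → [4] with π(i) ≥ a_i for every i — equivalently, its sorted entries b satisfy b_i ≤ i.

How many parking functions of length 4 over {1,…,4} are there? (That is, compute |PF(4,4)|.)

|PF(4,4)| = (4−4+1)·(4+1)^(4−1) = 1 · 125 = 125 (Konheim–Weiss)
Example (1,4,2,2) → sorted (1,2,2,4): b_i ≤ i ∀i, a PF.

125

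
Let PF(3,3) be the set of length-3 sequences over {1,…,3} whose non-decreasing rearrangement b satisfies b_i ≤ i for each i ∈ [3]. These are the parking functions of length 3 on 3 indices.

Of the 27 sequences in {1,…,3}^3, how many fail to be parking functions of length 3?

Count = (3+1−3)·(3+1)^{3−1} = 1×16 = 16 [KW]
One tuple (2,2,3) → sorted (2,2,3): b_1=2>1, not a PF.
Total 27; non-PF = 27−16 = 11

11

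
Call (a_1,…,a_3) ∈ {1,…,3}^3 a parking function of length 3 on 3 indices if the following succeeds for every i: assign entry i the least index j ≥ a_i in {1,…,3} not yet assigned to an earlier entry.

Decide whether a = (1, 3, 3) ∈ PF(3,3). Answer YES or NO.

NO

Rearranged: b = (1, 3, 3).
  b_1=1 ≤ 1
  b_2=3 > 2
  fails at i=2 ⇒ NO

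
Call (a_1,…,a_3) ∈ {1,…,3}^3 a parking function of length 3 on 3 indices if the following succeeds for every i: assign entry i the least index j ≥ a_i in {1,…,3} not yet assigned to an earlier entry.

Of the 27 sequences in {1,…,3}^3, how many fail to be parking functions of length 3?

11

#PF = 1·4^2 = 1 · 16 = 16
Check (3,2,3) → sorted (2,3,3): b_1=2>1, not a PF.
3^3 − 16 = 27 − 16 = 11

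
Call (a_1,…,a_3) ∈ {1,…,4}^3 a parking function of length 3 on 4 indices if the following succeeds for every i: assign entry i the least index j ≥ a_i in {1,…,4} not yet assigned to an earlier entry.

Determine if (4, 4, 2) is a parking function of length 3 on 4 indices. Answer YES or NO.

NO

Rearranged: b = (2, 4, 4).
  b_1=2 ≤ 2
  b_2=4 > 3
  fails at i=2 ⇒ NO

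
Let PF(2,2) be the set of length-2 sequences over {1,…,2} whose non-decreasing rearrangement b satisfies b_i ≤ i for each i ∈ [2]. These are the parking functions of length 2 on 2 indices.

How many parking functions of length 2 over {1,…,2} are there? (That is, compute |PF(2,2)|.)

|PF(2,2)| = (2−2+1)·(2+1)^(2−1) = 1·3 = 3
Check (1,1) → sorted (1,1): b_i ≤ i ∀i, a PF.

3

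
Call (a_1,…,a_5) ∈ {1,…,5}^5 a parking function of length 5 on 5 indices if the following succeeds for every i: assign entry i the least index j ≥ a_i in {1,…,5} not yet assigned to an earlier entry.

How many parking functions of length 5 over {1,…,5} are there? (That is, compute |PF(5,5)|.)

Count = (6−5)·6^(5−1) = 1 · 1296 = 1296 (Pollak)
One tuple (1,4,5,1,3) → sorted (1,1,3,4,5): b_i ≤ i ∀i, a PF.

1296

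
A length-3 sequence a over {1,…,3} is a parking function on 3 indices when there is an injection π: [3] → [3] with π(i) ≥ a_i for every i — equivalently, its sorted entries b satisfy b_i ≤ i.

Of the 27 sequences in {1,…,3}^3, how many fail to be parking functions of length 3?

11

Count = (3+1−3)·(3+1)^{3−1} = 1×16 = 16 (Pollak)
Check (3,3,2) → sorted (2,3,3): b_1=2>1, not a PF.
Total 27; non-PF = 27−16 = 11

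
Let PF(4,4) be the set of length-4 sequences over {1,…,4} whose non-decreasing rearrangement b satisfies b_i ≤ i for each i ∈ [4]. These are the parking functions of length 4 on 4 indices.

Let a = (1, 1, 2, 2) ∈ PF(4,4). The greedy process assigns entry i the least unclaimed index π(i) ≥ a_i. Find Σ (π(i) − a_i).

4

Σπ(i) = 1+…+4 = 10; Σa = 1+1+2+2 = 6; disp = 10−6 = 4.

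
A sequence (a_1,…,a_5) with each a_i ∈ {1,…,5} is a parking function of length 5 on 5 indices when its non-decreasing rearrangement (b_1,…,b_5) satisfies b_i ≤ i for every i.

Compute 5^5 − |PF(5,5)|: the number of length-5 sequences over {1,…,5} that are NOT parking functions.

|PF| = (6−5)·6^(5−1) = 1 · 1296 = 1296 (Pollak)
Example (4,2,5,3,3) → sorted (2,3,3,4,5): b_1=2>1, not a PF.
5^5 − 1296 = 3125 − 1296 = 1829

1829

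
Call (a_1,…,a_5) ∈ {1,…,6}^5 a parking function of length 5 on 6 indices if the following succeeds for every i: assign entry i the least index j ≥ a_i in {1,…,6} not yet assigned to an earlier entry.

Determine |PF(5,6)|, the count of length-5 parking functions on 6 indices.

4802

|PF| = (6+1−5)·(6+1)^{5−1} = 2×2401 = 4802 [KW]
E.g. (3,5,2,1,5) → sorted (1,2,3,5,5): b_i ≤ 1+i ∀i, a PF.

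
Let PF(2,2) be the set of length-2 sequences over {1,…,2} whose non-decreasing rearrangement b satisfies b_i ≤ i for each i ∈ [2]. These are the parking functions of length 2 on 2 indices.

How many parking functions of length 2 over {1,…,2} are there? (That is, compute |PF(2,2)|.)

3

#PF = (3−2)·3^(2−1) = 1·3 = 3
Check (1,2) → sorted (1,2): b_i ≤ i ∀i, a PF.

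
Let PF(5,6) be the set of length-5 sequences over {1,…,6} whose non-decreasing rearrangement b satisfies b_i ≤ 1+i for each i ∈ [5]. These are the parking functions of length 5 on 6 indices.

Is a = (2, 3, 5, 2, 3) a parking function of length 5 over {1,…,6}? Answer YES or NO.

Order a: b = (2, 2, 3, 3, 5).
  b_1=2 ≤ 2
  b_2=2 ≤ 3
  b_3=3 ≤ 4
  b_4=3 ≤ 5
  b_5=5 ≤ 6
All bounds hold ⇒ YES

YES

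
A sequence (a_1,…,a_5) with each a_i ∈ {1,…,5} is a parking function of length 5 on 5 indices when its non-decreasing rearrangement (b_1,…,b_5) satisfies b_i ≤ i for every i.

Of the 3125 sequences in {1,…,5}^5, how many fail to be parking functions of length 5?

1829

|PF(5,5)| = (5−5+1)·(5+1)^(5−1) = 1·1296 = 1296 [KW]
Example (1,5,1,5,3) → sorted (1,1,3,5,5): b_4=5>4, not a PF.
5^5 − 1296 = 3125 − 1296 = 1829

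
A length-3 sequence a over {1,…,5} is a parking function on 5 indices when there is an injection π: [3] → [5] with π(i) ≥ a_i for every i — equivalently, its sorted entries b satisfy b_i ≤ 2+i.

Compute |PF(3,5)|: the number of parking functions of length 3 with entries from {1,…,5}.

#PF = (5−3+1)·(5+1)^(3−1) = 3·36 = 108 (Konheim–Weiss)
Check (3,4,5) → sorted (3,4,5): b_i ≤ 2+i ∀i, a PF.

108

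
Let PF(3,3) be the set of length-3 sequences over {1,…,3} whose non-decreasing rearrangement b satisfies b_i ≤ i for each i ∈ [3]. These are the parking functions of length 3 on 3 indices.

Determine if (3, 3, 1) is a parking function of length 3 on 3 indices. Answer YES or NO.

Order a: b = (1, 3, 3).
  b_1=1 ≤ 1
  b_2=3 > 2
  fails at i=2 ⇒ NO

NO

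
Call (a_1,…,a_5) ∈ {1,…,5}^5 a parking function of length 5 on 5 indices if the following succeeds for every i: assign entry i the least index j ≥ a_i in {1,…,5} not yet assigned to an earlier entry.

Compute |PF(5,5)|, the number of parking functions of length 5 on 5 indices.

1296

#PF = (5+1−5)·(5+1)^{5−1} = 1·1296 = 1296
One tuple (1,1,2,4,4) → sorted (1,1,2,4,4): b_i ≤ i ∀i, a PF.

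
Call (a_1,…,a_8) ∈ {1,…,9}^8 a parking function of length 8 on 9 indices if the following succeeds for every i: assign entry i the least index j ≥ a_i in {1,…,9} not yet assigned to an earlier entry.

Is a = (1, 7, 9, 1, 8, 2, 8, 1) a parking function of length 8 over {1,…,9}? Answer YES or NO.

Order a: b = (1, 1, 1, 2, 7, 8, 8, 9).
  b_1=1 ≤ 2
  b_2=1 ≤ 3
  b_3=1 ≤ 4
  b_4=2 ≤ 5
  b_5=7 > 6
  fails at i=5 ⇒ NO

NO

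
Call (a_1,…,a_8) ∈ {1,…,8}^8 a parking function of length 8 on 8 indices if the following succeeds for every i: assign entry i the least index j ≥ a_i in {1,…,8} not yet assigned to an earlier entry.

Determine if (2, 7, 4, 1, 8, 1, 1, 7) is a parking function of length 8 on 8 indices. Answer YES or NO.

NO

Sorted: b = (1, 1, 1, 2, 4, 7, 7, 8).
  b_1=1 ≤ 1
  b_2=1 ≤ 2
  b_3=1 ≤ 3
  b_4=2 ≤ 4
  b_5=4 ≤ 5
  b_6=7 > 6
  fails at i=6 ⇒ NO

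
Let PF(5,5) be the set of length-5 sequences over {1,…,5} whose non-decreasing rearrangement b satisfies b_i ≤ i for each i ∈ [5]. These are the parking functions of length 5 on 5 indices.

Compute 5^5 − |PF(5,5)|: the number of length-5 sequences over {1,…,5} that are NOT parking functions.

|PF(5,5)| = 1·6^4 = 1·1296 = 1296 (Pollak)
Example (5,3,1,5,3) → sorted (1,3,3,5,5): b_2=3>2, not a PF.
5^5 − 1296 = 3125 − 1296 = 1829

1829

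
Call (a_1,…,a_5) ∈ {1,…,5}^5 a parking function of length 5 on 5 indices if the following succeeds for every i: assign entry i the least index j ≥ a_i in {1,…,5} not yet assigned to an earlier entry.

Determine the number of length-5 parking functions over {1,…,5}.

1296

|PF| = (5+1−5)·(5+1)^{5−1} = 1×1296 = 1296 [KW]
Check (2,1,4,4,3) → sorted (1,2,3,4,4): b_i ≤ i ∀i, a PF.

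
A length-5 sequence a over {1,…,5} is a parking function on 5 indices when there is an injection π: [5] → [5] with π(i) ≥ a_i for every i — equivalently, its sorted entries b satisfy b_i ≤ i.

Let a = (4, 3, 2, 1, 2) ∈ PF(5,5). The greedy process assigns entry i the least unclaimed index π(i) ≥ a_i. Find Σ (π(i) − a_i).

Σπ(i) = 1+…+5 = 15; Σa = 4+3+2+1+2 = 12; disp = 15−12 = 3.

3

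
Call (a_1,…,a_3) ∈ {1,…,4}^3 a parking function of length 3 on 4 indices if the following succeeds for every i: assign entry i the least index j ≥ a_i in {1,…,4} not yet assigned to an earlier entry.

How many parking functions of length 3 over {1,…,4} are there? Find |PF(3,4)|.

#PF = (5−3)·5^(3−1) = 2 · 25 = 50 (Pollak)
One tuple (3,3,1) → sorted (1,3,3): b_i ≤ 1+i ∀i, a PF.

50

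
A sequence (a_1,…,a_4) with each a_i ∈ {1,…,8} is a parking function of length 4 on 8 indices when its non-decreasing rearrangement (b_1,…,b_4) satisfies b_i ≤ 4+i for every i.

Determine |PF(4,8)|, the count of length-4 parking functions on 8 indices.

|PF| = (8+1−4)·(8+1)^{4−1} = 5·729 = 3645 [KW]
E.g. (4,8,1,3) → sorted (1,3,4,8): b_i ≤ 4+i ∀i, a PF.

3645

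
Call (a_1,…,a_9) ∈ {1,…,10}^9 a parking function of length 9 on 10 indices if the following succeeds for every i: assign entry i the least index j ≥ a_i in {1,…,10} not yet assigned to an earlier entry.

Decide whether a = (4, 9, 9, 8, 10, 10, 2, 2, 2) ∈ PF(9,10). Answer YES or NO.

Rearranged: b = (2, 2, 2, 4, 8, 9, 9, 10, 10).
  b_1=2 ≤ 2
  b_2=2 ≤ 3
  b_3=2 ≤ 4
  b_4=4 ≤ 5
  b_5=8 > 6
  fails at i=5 ⇒ NO

NO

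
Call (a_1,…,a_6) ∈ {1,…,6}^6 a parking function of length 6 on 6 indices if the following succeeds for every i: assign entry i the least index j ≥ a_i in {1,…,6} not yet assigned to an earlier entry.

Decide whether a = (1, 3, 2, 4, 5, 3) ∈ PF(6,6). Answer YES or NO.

Order a: b = (1, 2, 3, 3, 4, 5).
  b_1=1 ≤ 1
  b_2=2 ≤ 2
  b_3=3 ≤ 3
  b_4=3 ≤ 4
  b_5=4 ≤ 5
  b_6=5 ≤ 6
All bounds hold ⇒ YES

YES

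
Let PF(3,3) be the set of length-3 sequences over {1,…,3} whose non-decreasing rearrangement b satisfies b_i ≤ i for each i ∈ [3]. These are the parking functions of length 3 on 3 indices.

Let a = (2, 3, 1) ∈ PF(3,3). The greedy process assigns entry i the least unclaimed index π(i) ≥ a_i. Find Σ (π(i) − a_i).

0

Σπ(i) = 1+…+3 = 6; Σa = 2+3+1 = 6; disp = 6−6 = 0.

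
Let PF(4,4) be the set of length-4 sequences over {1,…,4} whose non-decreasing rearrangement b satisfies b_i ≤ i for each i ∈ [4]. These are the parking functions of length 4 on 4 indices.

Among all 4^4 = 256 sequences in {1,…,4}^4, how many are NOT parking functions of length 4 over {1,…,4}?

131

|PF| = (4−4+1)·(4+1)^(4−1) = 1·125 = 125 (Konheim–Weiss)
Check (4,4,4,4) → sorted (4,4,4,4): b_1=4>1, not a PF.
Total 256; non-PF = 256−125 = 131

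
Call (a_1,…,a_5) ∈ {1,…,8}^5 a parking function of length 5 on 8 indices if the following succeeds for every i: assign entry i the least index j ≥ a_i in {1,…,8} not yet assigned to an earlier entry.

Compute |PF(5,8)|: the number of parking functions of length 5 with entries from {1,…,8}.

|PF| = (8−5+1)·(8+1)^(5−1) = 4·6561 = 26244 (Konheim–Weiss)
E.g. (2,6,3,4,7) → sorted (2,3,4,6,7): b_i ≤ 3+i ∀i, a PF.

26244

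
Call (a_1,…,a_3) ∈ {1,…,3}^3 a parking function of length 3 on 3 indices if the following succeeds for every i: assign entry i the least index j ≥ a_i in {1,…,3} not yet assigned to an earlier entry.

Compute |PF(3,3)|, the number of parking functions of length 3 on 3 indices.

#PF = (3+1−3)·(3+1)^{3−1} = 1 · 16 = 16 (Konheim–Weiss)
Check (2,3,1) → sorted (1,2,3): b_i ≤ i ∀i, a PF.

16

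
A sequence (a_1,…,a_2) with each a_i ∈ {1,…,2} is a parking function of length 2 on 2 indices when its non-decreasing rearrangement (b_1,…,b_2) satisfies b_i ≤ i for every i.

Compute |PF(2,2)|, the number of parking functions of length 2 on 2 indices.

|PF| = (3−2)·3^(2−1) = 1·3 = 3 (Konheim–Weiss)
One tuple (1,2) → sorted (1,2): b_i ≤ i ∀i, a PF.

3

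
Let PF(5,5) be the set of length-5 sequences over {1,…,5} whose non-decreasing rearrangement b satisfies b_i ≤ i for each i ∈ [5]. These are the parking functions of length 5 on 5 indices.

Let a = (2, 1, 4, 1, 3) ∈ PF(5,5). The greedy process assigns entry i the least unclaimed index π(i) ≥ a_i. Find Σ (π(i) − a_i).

4

Σπ(i) = 1+…+5 = 15; Σa = 2+1+4+1+3 = 11; disp = 15−11 = 4.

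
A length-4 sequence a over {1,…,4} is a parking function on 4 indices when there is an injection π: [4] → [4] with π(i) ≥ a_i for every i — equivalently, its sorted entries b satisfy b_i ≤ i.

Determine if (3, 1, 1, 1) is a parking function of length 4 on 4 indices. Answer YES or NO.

YES

Sorted: b = (1, 1, 1, 3).
  b_1=1 ≤ 1
  b_2=1 ≤ 2
  b_3=1 ≤ 3
  b_4=3 ≤ 4
All bounds hold ⇒ YES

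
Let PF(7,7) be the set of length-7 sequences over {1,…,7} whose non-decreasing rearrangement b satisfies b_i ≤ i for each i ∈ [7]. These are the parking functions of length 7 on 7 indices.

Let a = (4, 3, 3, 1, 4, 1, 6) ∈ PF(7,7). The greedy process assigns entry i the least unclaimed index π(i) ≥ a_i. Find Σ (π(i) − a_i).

6

Σπ = 28 ({1..7} each once); Σa = 4+3+3+1+4+1+6 = 22; disp = 28−22 = 6.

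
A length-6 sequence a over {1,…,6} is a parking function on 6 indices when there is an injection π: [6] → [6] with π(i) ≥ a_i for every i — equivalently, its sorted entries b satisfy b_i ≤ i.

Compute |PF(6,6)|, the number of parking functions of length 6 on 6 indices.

16807

|PF| = 1·7^5 = 1×16807 = 16807
One tuple (6,1,3,1,3,5) → sorted (1,1,3,3,5,6): b_i ≤ i ∀i, a PF.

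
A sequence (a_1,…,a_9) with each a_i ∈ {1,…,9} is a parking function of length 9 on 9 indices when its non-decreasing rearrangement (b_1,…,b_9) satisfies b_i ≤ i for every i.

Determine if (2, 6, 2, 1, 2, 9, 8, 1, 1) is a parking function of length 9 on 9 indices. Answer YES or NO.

YES

Rearranged: b = (1, 1, 1, 2, 2, 2, 6, 8, 9).
  b_1=1 ≤ 1
  b_2=1 ≤ 2
  b_3=1 ≤ 3
  b_4=2 ≤ 4
  b_5=2 ≤ 5
  b_6=2 ≤ 6
  b_7=6 ≤ 7
  b_8=8 ≤ 8
  b_9=9 ≤ 9
All bounds hold ⇒ YES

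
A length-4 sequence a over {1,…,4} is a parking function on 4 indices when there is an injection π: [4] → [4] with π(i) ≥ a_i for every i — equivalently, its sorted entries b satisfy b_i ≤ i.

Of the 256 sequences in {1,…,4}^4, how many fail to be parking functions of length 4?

|PF(4,4)| = (5−4)·5^(4−1) = 1×125 = 125
Check (3,2,4,3) → sorted (2,3,3,4): b_1=2>1, not a PF.
Total 256; non-PF = 256−125 = 131

131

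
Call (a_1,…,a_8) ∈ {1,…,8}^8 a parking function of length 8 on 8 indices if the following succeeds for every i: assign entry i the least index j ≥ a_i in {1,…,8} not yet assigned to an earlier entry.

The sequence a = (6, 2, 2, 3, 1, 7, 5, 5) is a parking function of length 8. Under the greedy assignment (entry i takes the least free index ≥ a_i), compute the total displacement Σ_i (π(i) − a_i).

Σπ = 8·9/2 = 36 (π permutes [8]); Σa = 6+2+2+3+1+7+5+5 = 31; disp = 36−31 = 5.

5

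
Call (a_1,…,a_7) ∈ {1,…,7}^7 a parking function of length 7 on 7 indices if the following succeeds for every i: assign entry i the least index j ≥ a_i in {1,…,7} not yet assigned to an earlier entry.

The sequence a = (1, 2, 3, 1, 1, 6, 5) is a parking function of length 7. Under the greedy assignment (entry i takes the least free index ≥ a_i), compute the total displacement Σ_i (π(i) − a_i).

9

Σπ = 28 ({1..7} each once); Σa = 1+2+3+1+1+6+5 = 19; disp = 28−19 = 9.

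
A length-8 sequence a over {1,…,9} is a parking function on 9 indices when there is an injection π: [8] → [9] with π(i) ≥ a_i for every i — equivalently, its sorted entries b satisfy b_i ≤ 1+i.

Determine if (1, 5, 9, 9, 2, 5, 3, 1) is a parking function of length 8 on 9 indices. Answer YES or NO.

Sorted: b = (1, 1, 2, 3, 5, 5, 9, 9).
  b_1=1 ≤ 2
  b_2=1 ≤ 3
  b_3=2 ≤ 4
  b_4=3 ≤ 5
  b_5=5 ≤ 6
  b_6=5 ≤ 7
  b_7=9 > 8
  fails at i=7 ⇒ NO

NO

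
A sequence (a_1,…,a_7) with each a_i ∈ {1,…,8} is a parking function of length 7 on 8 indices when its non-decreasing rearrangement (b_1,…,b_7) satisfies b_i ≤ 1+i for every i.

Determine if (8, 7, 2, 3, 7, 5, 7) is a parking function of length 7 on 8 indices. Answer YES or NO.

Rearranged: b = (2, 3, 5, 7, 7, 7, 8).
  b_1=2 ≤ 2
  b_2=3 ≤ 3
  b_3=5 > 4
  fails at i=3 ⇒ NO

NO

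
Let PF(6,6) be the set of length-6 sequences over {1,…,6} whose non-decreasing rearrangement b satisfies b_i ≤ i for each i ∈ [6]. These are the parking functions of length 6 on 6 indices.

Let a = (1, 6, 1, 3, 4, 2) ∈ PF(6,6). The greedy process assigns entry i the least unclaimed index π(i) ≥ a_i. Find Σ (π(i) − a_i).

4

Σπ(i) = 1+…+6 = 21; Σa = 1+6+1+3+4+2 = 17; disp = 21−17 = 4.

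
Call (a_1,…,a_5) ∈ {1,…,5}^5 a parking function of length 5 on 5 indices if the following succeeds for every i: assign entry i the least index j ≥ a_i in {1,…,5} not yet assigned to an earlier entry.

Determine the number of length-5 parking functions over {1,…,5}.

|PF| = (5−5+1)·(5+1)^(5−1) = 1·1296 = 1296 [KW]
Example (5,1,3,1,2) → sorted (1,1,2,3,5): b_i ≤ i ∀i, a PF.

1296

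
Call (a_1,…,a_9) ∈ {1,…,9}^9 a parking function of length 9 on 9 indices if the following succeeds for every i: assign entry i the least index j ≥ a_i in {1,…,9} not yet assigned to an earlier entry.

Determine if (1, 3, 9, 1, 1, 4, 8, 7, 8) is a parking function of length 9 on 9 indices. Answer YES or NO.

NO

Sorted: b = (1, 1, 1, 3, 4, 7, 8, 8, 9).
  b_1=1 ≤ 1
  b_2=1 ≤ 2
  b_3=1 ≤ 3
  b_4=3 ≤ 4
  b_5=4 ≤ 5
  b_6=7 > 6
  fails at i=6 ⇒ NO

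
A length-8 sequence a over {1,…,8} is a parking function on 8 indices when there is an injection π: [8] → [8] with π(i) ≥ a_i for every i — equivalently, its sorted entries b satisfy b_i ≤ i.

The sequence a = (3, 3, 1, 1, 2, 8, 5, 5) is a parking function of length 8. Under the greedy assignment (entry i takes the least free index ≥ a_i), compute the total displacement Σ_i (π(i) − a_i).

Σπ = 8·9/2 = 36 (π permutes [8]); Σa = 3+3+1+1+2+8+5+5 = 28; disp = 36−28 = 8.

8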